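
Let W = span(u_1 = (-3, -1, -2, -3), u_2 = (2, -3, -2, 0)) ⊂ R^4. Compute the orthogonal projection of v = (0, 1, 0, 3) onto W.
proj_W(v) = (383/390, 172/195, 226/195, 167/130)

Set up U = [u_1 | ... | u_2] ∈ R^(4×2). The projector onto W = col(U) is P = U (U^T U)^(-1) U^T.
Compute U^T U =
  [23, 1]
  [1, 17],
and U^T v = (-10, -3).
Solve U^T U · c = U^T v for the coefficients: c = (-167/390, -59/390). The projection is proj_W(v) = U c.
Check: (v - proj_W(v)) · u_1 = 0  (should be 0).
Check: (v - proj_W(v)) · u_2 = 0  (should be 0).
Result: proj_W(v) = (383/390, 172/195, 226/195, 167/130).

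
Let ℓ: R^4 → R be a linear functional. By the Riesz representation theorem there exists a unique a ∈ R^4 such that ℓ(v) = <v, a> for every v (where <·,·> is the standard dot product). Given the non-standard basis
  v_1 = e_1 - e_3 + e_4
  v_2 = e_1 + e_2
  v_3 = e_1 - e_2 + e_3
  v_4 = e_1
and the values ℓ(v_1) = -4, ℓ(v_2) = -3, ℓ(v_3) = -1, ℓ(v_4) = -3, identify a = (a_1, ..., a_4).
a = (-3, 0, 2, 1)

Write a = (a_1, ..., a_4) in the standard basis. For each basis vector v_i, ℓ(v_i) = <v_i, a> is a linear equation in the a_j's. Collect the n equations into a matrix system V a = ℓ, where row i of V is v_i (expressed in the standard basis). Since V is invertible (lower-triangular with 1s on the diagonal, up to permutation), solve by back-substitution:
  V =
[[1, 0, -1, 1],
 [1, 1, 0, 0],
 [1, -1, 1, 0],
 [1, 0, 0, 0]]
  V a = (-4, -3, -1, -3)
Solving gives a = (-3, 0, 2, 1).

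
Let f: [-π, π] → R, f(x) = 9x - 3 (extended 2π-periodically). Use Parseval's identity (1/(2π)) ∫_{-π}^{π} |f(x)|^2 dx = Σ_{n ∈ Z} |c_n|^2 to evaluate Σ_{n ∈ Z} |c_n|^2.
Σ |c_n|^2 = 27π^2 + 9

Expand and integrate term by term over [-π, π]:
  ∫ (9x)^2 dx = 81·(2π^3/3); ∫ 2·9·(-3)·x dx = 0 (odd integrand); ∫ (-3)^2 dx = 9·2π.
So (1/(2π)) ∫_{-π}^{π} (9x - 3)^2 dx = 81π^2/3 + 9 = 27π^2 + 9.
Parseval ⇒ Σ |c_n|^2 = 27π^2 + 9.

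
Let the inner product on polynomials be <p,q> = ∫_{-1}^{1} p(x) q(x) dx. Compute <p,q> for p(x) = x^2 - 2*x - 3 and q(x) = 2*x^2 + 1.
<p,q> = -128/15

Expand the product: p(x)·q(x) = 2*x^4 - 4*x^3 - 5*x^2 - 2*x - 3.
∫_{-1}^{1} of each monomial x^k gives [2/(k+1) if k even, 0 if k odd]. Integrating term-by-term (or equivalently evaluating the antiderivative F(x) = 2*x^5/5 - x^4 - 5*x^3/3 - x^2 - 3*x at the endpoints):
  F(1) − F(−1) = -94/15 − (34/15) = -128/15.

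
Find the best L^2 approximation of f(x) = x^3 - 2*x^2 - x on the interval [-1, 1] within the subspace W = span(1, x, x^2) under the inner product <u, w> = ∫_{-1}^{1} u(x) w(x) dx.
g(x) = -2*x^2 - 2*x/5

The best approximation g ∈ W is the orthogonal projection of f onto W. Writing g = a_0 + a_1 x + a_2 x^2, the coefficients solve the normal equations G · a = b where
  G_{ij} = <φ_i, φ_j> and b_i = <f, φ_i>, with φ_0 = 1, φ_1 = x, φ_2 = x^2.
G =
  [2, 0, 2/3]
  [0, 2/3, 0]
  [2/3, 0, 2/5],
b = (-4/3, -4/15, -4/5).
Solving gives a_0 = 0, a_1 = -2/5, a_2 = -2, so
  g(x) = -2*x^2 - 2*x/5.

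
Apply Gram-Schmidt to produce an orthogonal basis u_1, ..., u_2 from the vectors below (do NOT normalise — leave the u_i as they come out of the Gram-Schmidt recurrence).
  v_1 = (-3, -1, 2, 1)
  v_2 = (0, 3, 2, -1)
Orthogonal basis:
  u_1 = (-3, -1, 2, 1)
  u_2 = (0, 3, 2, -1)

Apply the Gram-Schmidt recurrence
  u_1 = v_1
  u_i = v_i − Σ_{j<i} ((v_i · u_j) / (u_j · u_j)) · u_j.

Step by step this gives:
  u_1 = (-3, -1, 2, 1)
  u_2 = (0, 3, 2, -1)

Orthogonality check:
  u_2 · u_1 = 0 (should be 0)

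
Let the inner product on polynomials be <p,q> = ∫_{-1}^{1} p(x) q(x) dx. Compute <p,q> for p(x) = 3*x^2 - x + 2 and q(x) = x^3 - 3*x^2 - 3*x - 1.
<p,q> = -12

Expand the product: p(x)·q(x) = 3*x^5 - 10*x^4 - 4*x^3 - 6*x^2 - 5*x - 2.
∫_{-1}^{1} of each monomial x^k gives [2/(k+1) if k even, 0 if k odd]. Integrating term-by-term (or equivalently evaluating the antiderivative F(x) = x^6/2 - 2*x^5 - x^4 - 2*x^3 - 5*x^2/2 - 2*x at the endpoints):
  F(1) − F(−1) = -9 − (3) = -12.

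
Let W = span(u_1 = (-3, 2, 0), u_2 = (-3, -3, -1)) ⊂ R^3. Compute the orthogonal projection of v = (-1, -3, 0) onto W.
proj_W(v) = (-108/119, -681/238, -165/238)

Set up U = [u_1 | ... | u_2] ∈ R^(3×2). The projector onto W = col(U) is P = U (U^T U)^(-1) U^T.
Compute U^T U =
  [13, 3]
  [3, 19],
and U^T v = (-3, 12).
Solve U^T U · c = U^T v for the coefficients: c = (-93/238, 165/238). The projection is proj_W(v) = U c.
Check: (v - proj_W(v)) · u_1 = 0  (should be 0).
Check: (v - proj_W(v)) · u_2 = 0  (should be 0).
Result: proj_W(v) = (-108/119, -681/238, -165/238).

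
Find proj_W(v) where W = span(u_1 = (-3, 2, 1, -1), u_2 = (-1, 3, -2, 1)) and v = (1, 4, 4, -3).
proj_W(v) = (-52/21, 16/21, 12/7, -4/3)

Set up U = [u_1 | ... | u_2] ∈ R^(4×2). The projector onto W = col(U) is P = U (U^T U)^(-1) U^T.
Compute U^T U =
  [15, 6]
  [6, 15],
and U^T v = (12, 0).
Solve U^T U · c = U^T v for the coefficients: c = (20/21, -8/21). The projection is proj_W(v) = U c.
Check: (v - proj_W(v)) · u_1 = 0  (should be 0).
Check: (v - proj_W(v)) · u_2 = 0  (should be 0).
Result: proj_W(v) = (-52/21, 16/21, 12/7, -4/3).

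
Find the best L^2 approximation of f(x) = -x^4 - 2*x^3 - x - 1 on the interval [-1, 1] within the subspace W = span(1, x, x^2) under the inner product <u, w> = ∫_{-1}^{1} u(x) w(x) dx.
g(x) = -6*x^2/7 - 11*x/5 - 32/35

The best approximation g ∈ W is the orthogonal projection of f onto W. Writing g = a_0 + a_1 x + a_2 x^2, the coefficients solve the normal equations G · a = b where
  G_{ij} = <φ_i, φ_j> and b_i = <f, φ_i>, with φ_0 = 1, φ_1 = x, φ_2 = x^2.
G =
  [2, 0, 2/3]
  [0, 2/3, 0]
  [2/3, 0, 2/5],
b = (-12/5, -22/15, -20/21).
Solving gives a_0 = -32/35, a_1 = -11/5, a_2 = -6/7, so
  g(x) = -6*x^2/7 - 11*x/5 - 32/35.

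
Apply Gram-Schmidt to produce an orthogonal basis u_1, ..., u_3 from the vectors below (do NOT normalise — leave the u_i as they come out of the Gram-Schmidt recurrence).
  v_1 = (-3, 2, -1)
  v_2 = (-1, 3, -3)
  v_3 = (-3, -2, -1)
Orthogonal basis:
  u_1 = (-3, 2, -1)
  u_2 = (11/7, 9/7, -15/7)
  u_3 = (-48/61, -128/61, -112/61)

Apply the Gram-Schmidt recurrence
  u_1 = v_1
  u_i = v_i − Σ_{j<i} ((v_i · u_j) / (u_j · u_j)) · u_j.

Step by step this gives:
  u_1 = (-3, 2, -1)
  u_2 = (11/7, 9/7, -15/7)
  u_3 = (-48/61, -128/61, -112/61)

Orthogonality check:
  u_2 · u_1 = 0 (should be 0)
  u_3 · u_1 = 0 (should be 0)
  u_3 · u_2 = 0 (should be 0)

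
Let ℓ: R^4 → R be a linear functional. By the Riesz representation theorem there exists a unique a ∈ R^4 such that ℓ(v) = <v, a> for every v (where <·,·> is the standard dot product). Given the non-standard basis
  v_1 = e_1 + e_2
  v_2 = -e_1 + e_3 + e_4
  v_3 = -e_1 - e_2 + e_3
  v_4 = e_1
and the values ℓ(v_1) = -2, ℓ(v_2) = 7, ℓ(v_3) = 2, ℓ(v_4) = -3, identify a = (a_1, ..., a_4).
a = (-3, 1, 0, 4)

Write a = (a_1, ..., a_4) in the standard basis. For each basis vector v_i, ℓ(v_i) = <v_i, a> is a linear equation in the a_j's. Collect the n equations into a matrix system V a = ℓ, where row i of V is v_i (expressed in the standard basis). Since V is invertible (lower-triangular with 1s on the diagonal, up to permutation), solve by back-substitution:
  V =
[[1, 1, 0, 0],
 [-1, 0, 1, 1],
 [-1, -1, 1, 0],
 [1, 0, 0, 0]]
  V a = (-2, 7, 2, -3)
Solving gives a = (-3, 1, 0, 4).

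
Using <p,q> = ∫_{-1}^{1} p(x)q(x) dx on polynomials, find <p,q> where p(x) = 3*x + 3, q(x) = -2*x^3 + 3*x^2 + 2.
<p,q> = 78/5

Expand the product: p(x)·q(x) = -6*x^4 + 3*x^3 + 9*x^2 + 6*x + 6.
∫_{-1}^{1} of each monomial x^k gives [2/(k+1) if k even, 0 if k odd]. Integrating term-by-term (or equivalently evaluating the antiderivative F(x) = -6*x^5/5 + 3*x^4/4 + 3*x^3 + 3*x^2 + 6*x at the endpoints):
  F(1) − F(−1) = 231/20 − (-81/20) = 78/5.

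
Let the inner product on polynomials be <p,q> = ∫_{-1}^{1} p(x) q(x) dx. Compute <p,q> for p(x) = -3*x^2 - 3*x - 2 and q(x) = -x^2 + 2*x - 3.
<p,q> = 248/15

Expand the product: p(x)·q(x) = 3*x^4 - 3*x^3 + 5*x^2 + 5*x + 6.
∫_{-1}^{1} of each monomial x^k gives [2/(k+1) if k even, 0 if k odd]. Integrating term-by-term (or equivalently evaluating the antiderivative F(x) = 3*x^5/5 - 3*x^4/4 + 5*x^3/3 + 5*x^2/2 + 6*x at the endpoints):
  F(1) − F(−1) = 601/60 − (-391/60) = 248/15.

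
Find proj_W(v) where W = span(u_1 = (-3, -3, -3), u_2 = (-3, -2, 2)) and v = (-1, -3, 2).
proj_W(v) = (-47/21, -61/42, 71/42)

Set up U = [u_1 | ... | u_2] ∈ R^(3×2). The projector onto W = col(U) is P = U (U^T U)^(-1) U^T.
Compute U^T U =
  [27, 9]
  [9, 17],
and U^T v = (6, 13).
Solve U^T U · c = U^T v for the coefficients: c = (-5/126, 11/14). The projection is proj_W(v) = U c.
Check: (v - proj_W(v)) · u_1 = 0  (should be 0).
Check: (v - proj_W(v)) · u_2 = 0  (should be 0).
Result: proj_W(v) = (-47/21, -61/42, 71/42).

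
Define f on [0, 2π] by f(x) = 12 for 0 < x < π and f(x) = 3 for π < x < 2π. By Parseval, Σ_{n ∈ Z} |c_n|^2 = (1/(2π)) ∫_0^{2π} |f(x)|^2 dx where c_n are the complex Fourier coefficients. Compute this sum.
Σ |c_n|^2 = 153/2

Parseval equates the L^2 energy of f (normalised by 1/(2π)) with the ℓ^2 sum of its Fourier coefficients: (1/(2π)) ∫_0^{2π} |f|^2 = Σ |c_n|^2.
Compute the left side: (1/(2π)) [∫_0^π 12^2 dx + ∫_π^{2π} 3^2 dx] = (1/(2π)) · (144π + 9π) = (144 + 9)/2 = 153/2.
So Σ_{n ∈ Z} |c_n|^2 = 153/2.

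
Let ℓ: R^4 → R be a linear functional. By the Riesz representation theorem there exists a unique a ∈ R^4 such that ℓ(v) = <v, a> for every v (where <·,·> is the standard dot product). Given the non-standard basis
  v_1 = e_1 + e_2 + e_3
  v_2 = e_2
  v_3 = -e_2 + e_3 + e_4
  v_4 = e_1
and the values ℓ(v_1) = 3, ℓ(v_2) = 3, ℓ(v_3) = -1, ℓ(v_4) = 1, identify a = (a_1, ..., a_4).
a = (1, 3, -1, 3)

Write a = (a_1, ..., a_4) in the standard basis. For each basis vector v_i, ℓ(v_i) = <v_i, a> is a linear equation in the a_j's. Collect the n equations into a matrix system V a = ℓ, where row i of V is v_i (expressed in the standard basis). Since V is invertible (lower-triangular with 1s on the diagonal, up to permutation), solve by back-substitution:
  V =
[[1, 1, 1, 0],
 [0, 1, 0, 0],
 [0, -1, 1, 1],
 [1, 0, 0, 0]]
  V a = (3, 3, -1, 1)
Solving gives a = (1, 3, -1, 3).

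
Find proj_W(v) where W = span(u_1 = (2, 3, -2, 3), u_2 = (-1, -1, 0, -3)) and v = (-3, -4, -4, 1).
proj_W(v) = (-8/15, -23/30, 7/15, -9/10)

Set up U = [u_1 | ... | u_2] ∈ R^(4×2). The projector onto W = col(U) is P = U (U^T U)^(-1) U^T.
Compute U^T U =
  [26, -14]
  [-14, 11],
and U^T v = (-7, 4).
Solve U^T U · c = U^T v for the coefficients: c = (-7/30, 1/15). The projection is proj_W(v) = U c.
Check: (v - proj_W(v)) · u_1 = 0  (should be 0).
Check: (v - proj_W(v)) · u_2 = 0  (should be 0).
Result: proj_W(v) = (-8/15, -23/30, 7/15, -9/10).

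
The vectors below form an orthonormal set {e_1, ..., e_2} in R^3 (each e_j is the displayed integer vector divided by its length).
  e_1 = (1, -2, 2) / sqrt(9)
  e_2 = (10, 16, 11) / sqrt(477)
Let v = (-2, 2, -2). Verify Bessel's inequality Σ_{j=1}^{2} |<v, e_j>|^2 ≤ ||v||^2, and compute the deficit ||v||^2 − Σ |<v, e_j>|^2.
Σ |<v, e_j>|^2 = 600/53; ||v||^2 = 12; deficit = 36/53

Write each e_j = u_j / sqrt(<u_j, u_j>) where u_j is the displayed integer vector. Then <v, e_j> = <v, u_j> / sqrt(<u_j, u_j>), so |<v, e_j>|^2 = <v, u_j>^2 / <u_j, u_j>.
Coefficients: <v, e_1> = -10/sqrt(9), <v, e_2> = -10/sqrt(477).
Square and sum: Σ |<v, e_j>|^2 = 600/53.
Compute ||v||^2 = v·v = 12.
Deficit = 12 − 600/53 = 36/53 ≥ 0, confirming Bessel's inequality. (The deficit equals ||v − Σ <v,e_j> e_j||^2, the squared distance from v to span{e_j}.)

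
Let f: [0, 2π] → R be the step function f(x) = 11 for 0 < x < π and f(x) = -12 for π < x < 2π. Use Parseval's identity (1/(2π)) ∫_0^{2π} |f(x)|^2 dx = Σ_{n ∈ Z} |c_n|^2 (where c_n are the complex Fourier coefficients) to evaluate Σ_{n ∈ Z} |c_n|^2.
Σ |c_n|^2 = 265/2

Parseval equates the L^2 energy of f (normalised by 1/(2π)) with the ℓ^2 sum of its Fourier coefficients: (1/(2π)) ∫_0^{2π} |f|^2 = Σ |c_n|^2.
Compute the left side: (1/(2π)) [∫_0^π 11^2 dx + ∫_π^{2π} (-12)^2 dx] = (1/(2π)) · (121π + 144π) = (121 + 144)/2 = 265/2.
So Σ_{n ∈ Z} |c_n|^2 = 265/2.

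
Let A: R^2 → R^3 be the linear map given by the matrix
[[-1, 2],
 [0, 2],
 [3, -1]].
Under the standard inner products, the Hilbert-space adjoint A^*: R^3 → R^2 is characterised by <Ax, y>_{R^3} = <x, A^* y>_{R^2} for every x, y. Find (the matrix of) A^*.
A^* = A^T =
[[-1, 0, 3],
 [2, 2, -1]]

For real matrices with standard dot products, the defining identity <Ax, y> = <x, A^* y> gives (Ax)^T y = x^T (A^*) y, i.e. x^T A^T y = x^T (A^*) y. Since this holds for all x, y, we must have A^* = A^T. Therefore
A^* =
[[-1, 0, 3],
 [2, 2, -1]].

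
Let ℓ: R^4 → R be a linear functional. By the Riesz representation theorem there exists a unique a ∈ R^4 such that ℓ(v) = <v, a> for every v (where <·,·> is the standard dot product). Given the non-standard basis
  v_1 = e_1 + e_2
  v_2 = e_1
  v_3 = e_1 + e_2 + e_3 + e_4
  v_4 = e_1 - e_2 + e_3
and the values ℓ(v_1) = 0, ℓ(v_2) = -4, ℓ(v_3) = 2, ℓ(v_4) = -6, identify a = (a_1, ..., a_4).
a = (-4, 4, 2, 0)

Write a = (a_1, ..., a_4) in the standard basis. For each basis vector v_i, ℓ(v_i) = <v_i, a> is a linear equation in the a_j's. Collect the n equations into a matrix system V a = ℓ, where row i of V is v_i (expressed in the standard basis). Since V is invertible (lower-triangular with 1s on the diagonal, up to permutation), solve by back-substitution:
  V =
[[1, 1, 0, 0],
 [1, 0, 0, 0],
 [1, 1, 1, 1],
 [1, -1, 1, 0]]
  V a = (0, -4, 2, -6)
Solving gives a = (-4, 4, 2, 0).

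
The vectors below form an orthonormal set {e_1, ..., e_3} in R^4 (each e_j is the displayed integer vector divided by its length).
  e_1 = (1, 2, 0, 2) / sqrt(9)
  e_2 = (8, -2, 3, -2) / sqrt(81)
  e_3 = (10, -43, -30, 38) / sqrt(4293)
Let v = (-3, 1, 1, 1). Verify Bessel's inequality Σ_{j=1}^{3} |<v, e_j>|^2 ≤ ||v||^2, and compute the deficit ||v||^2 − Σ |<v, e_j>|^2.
Σ |<v, e_j>|^2 = 467/53; ||v||^2 = 12; deficit = 169/53

Write each e_j = u_j / sqrt(<u_j, u_j>) where u_j is the displayed integer vector. Then <v, e_j> = <v, u_j> / sqrt(<u_j, u_j>), so |<v, e_j>|^2 = <v, u_j>^2 / <u_j, u_j>.
Coefficients: <v, e_1> = 1/sqrt(9), <v, e_2> = -25/sqrt(81), <v, e_3> = -65/sqrt(4293).
Square and sum: Σ |<v, e_j>|^2 = 467/53.
Compute ||v||^2 = v·v = 12.
Deficit = 12 − 467/53 = 169/53 ≥ 0, confirming Bessel's inequality. (The deficit equals ||v − Σ <v,e_j> e_j||^2, the squared distance from v to span{e_j}.)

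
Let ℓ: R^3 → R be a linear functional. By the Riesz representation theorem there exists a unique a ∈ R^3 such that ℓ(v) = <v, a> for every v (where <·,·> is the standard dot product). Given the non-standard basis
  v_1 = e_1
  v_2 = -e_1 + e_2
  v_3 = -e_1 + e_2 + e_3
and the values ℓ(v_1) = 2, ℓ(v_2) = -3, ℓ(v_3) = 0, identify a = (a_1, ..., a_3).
a = (2, -1, 3)

Write a = (a_1, ..., a_3) in the standard basis. For each basis vector v_i, ℓ(v_i) = <v_i, a> is a linear equation in the a_j's. Collect the n equations into a matrix system V a = ℓ, where row i of V is v_i (expressed in the standard basis). Since V is invertible (lower-triangular with 1s on the diagonal, up to permutation), solve by back-substitution:
  V =
[[1, 0, 0],
 [-1, 1, 0],
 [-1, 1, 1]]
  V a = (2, -3, 0)
Solving gives a = (2, -1, 3).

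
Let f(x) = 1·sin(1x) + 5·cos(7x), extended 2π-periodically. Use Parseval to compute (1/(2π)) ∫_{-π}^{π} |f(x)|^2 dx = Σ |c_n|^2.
Σ |c_n|^2 = 13

Expand |f|^2 and use orthogonality of {sin(nx), cos(mx)} on [-π, π]:
  ∫_{-π}^{π} sin(nx)^2 dx = π, ∫ cos(mx)^2 dx = π, and cross terms integrate to 0.
So ∫_{-π}^{π} f(x)^2 dx = 1^2 · π + 5^2 · π = (1 + 25)π.
Divide by 2π: (1 + 25)/2 = 13.
By Parseval, this equals Σ |c_n|^2.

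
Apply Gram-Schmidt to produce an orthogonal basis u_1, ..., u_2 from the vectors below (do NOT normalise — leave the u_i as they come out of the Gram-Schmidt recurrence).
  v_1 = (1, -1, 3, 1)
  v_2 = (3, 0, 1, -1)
Orthogonal basis:
  u_1 = (1, -1, 3, 1)
  u_2 = (31/12, 5/12, -1/4, -17/12)

Apply the Gram-Schmidt recurrence
  u_1 = v_1
  u_i = v_i − Σ_{j<i} ((v_i · u_j) / (u_j · u_j)) · u_j.

Step by step this gives:
  u_1 = (1, -1, 3, 1)
  u_2 = (31/12, 5/12, -1/4, -17/12)

Orthogonality check:
  u_2 · u_1 = 0 (should be 0)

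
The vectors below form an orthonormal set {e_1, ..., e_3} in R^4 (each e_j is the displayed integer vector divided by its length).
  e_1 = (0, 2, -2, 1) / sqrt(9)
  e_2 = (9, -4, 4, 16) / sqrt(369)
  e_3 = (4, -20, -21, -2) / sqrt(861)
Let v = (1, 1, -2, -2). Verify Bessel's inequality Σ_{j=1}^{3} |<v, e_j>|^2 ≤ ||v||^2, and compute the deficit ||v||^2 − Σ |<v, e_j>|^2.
Σ |<v, e_j>|^2 = 43/7; ||v||^2 = 10; deficit = 27/7

Write each e_j = u_j / sqrt(<u_j, u_j>) where u_j is the displayed integer vector. Then <v, e_j> = <v, u_j> / sqrt(<u_j, u_j>), so |<v, e_j>|^2 = <v, u_j>^2 / <u_j, u_j>.
Coefficients: <v, e_1> = 4/sqrt(9), <v, e_2> = -35/sqrt(369), <v, e_3> = 30/sqrt(861).
Square and sum: Σ |<v, e_j>|^2 = 43/7.
Compute ||v||^2 = v·v = 10.
Deficit = 10 − 43/7 = 27/7 ≥ 0, confirming Bessel's inequality. (The deficit equals ||v − Σ <v,e_j> e_j||^2, the squared distance from v to span{e_j}.)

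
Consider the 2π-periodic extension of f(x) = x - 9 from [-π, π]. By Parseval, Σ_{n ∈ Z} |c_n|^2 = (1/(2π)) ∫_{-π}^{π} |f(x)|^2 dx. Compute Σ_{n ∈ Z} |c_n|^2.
Σ |c_n|^2 = π^2/3 + 81

Expand and integrate term by term over [-π, π]:
  ∫ (x)^2 dx = 1·(2π^3/3); ∫ 2·1·(-9)·x dx = 0 (odd integrand); ∫ (-9)^2 dx = 81·2π.
So (1/(2π)) ∫_{-π}^{π} (x - 9)^2 dx = 1π^2/3 + 81 = π^2/3 + 81.
Parseval ⇒ Σ |c_n|^2 = π^2/3 + 81.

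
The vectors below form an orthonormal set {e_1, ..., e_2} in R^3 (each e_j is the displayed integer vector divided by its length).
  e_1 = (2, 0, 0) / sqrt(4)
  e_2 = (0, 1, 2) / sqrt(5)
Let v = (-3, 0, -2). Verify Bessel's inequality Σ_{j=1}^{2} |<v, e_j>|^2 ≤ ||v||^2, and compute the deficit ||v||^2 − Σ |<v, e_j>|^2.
Σ |<v, e_j>|^2 = 61/5; ||v||^2 = 13; deficit = 4/5

Write each e_j = u_j / sqrt(<u_j, u_j>) where u_j is the displayed integer vector. Then <v, e_j> = <v, u_j> / sqrt(<u_j, u_j>), so |<v, e_j>|^2 = <v, u_j>^2 / <u_j, u_j>.
Coefficients: <v, e_1> = -6/sqrt(4), <v, e_2> = -4/sqrt(5).
Square and sum: Σ |<v, e_j>|^2 = 61/5.
Compute ||v||^2 = v·v = 13.
Deficit = 13 − 61/5 = 4/5 ≥ 0, confirming Bessel's inequality. (The deficit equals ||v − Σ <v,e_j> e_j||^2, the squared distance from v to span{e_j}.)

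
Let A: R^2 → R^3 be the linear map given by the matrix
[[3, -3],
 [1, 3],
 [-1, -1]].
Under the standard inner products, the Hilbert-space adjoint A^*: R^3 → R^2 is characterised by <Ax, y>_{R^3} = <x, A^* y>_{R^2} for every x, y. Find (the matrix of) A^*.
A^* = A^T =
[[3, 1, -1],
 [-3, 3, -1]]

For real matrices with standard dot products, the defining identity <Ax, y> = <x, A^* y> gives (Ax)^T y = x^T (A^*) y, i.e. x^T A^T y = x^T (A^*) y. Since this holds for all x, y, we must have A^* = A^T. Therefore
A^* =
[[3, 1, -1],
 [-3, 3, -1]].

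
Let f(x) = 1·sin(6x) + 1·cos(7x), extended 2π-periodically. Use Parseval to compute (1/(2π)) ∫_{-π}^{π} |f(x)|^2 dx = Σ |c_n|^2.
Σ |c_n|^2 = 1

Expand |f|^2 and use orthogonality of {sin(nx), cos(mx)} on [-π, π]:
  ∫_{-π}^{π} sin(nx)^2 dx = π, ∫ cos(mx)^2 dx = π, and cross terms integrate to 0.
So ∫_{-π}^{π} f(x)^2 dx = 1^2 · π + 1^2 · π = (1 + 1)π.
Divide by 2π: (1 + 1)/2 = 1.
By Parseval, this equals Σ |c_n|^2.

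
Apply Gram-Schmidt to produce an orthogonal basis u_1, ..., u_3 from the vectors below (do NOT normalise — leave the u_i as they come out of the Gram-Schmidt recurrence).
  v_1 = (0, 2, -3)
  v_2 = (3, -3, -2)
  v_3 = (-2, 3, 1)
Orthogonal basis:
  u_1 = (0, 2, -3)
  u_2 = (3, -3, -2)
  u_3 = (7/22, 63/286, 21/143)

Apply the Gram-Schmidt recurrence
  u_1 = v_1
  u_i = v_i − Σ_{j<i} ((v_i · u_j) / (u_j · u_j)) · u_j.

Step by step this gives:
  u_1 = (0, 2, -3)
  u_2 = (3, -3, -2)
  u_3 = (7/22, 63/286, 21/143)

Orthogonality check:
  u_2 · u_1 = 0 (should be 0)
  u_3 · u_1 = 0 (should be 0)
  u_3 · u_2 = 0 (should be 0)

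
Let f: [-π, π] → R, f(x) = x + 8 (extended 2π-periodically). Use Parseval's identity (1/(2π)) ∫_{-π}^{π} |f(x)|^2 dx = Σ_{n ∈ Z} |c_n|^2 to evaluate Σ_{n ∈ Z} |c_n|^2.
Σ |c_n|^2 = π^2/3 + 64

Expand and integrate term by term over [-π, π]:
  ∫ (x)^2 dx = 1·(2π^3/3); ∫ 2·1·(8)·x dx = 0 (odd integrand); ∫ 8^2 dx = 64·2π.
So (1/(2π)) ∫_{-π}^{π} (x + 8)^2 dx = 1π^2/3 + 64 = π^2/3 + 64.
Parseval ⇒ Σ |c_n|^2 = π^2/3 + 64.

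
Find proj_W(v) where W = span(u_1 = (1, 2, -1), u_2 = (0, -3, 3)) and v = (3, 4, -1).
proj_W(v) = (3, 4, -1)

Set up U = [u_1 | ... | u_2] ∈ R^(3×2). The projector onto W = col(U) is P = U (U^T U)^(-1) U^T.
Compute U^T U =
  [6, -9]
  [-9, 18],
and U^T v = (12, -15).
Solve U^T U · c = U^T v for the coefficients: c = (3, 2/3). The projection is proj_W(v) = U c.
Check: (v - proj_W(v)) · u_1 = 0  (should be 0).
Check: (v - proj_W(v)) · u_2 = 0  (should be 0).
Result: proj_W(v) = (3, 4, -1).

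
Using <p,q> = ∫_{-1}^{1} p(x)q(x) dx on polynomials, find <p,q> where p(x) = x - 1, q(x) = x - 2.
<p,q> = 14/3

Expand the product: p(x)·q(x) = x^2 - 3*x + 2.
∫_{-1}^{1} of each monomial x^k gives [2/(k+1) if k even, 0 if k odd]. Integrating term-by-term (or equivalently evaluating the antiderivative F(x) = x^3/3 - 3*x^2/2 + 2*x at the endpoints):
  F(1) − F(−1) = 5/6 − (-23/6) = 14/3.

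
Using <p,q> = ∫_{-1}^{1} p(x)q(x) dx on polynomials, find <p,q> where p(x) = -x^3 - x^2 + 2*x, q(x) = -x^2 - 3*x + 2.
<p,q> = -56/15

Expand the product: p(x)·q(x) = x^5 + 4*x^4 - x^3 - 8*x^2 + 4*x.
∫_{-1}^{1} of each monomial x^k gives [2/(k+1) if k even, 0 if k odd]. Integrating term-by-term (or equivalently evaluating the antiderivative F(x) = x^6/6 + 4*x^5/5 - x^4/4 - 8*x^3/3 + 2*x^2 at the endpoints):
  F(1) − F(−1) = 1/20 − (227/60) = -56/15.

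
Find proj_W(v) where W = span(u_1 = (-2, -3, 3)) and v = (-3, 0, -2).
proj_W(v) = (0, 0, 0)

Set up U = [u_1 | ... | u_1] ∈ R^(3×1). The projector onto W = col(U) is P = U (U^T U)^(-1) U^T.
Compute U^T U =
  [22],
and U^T v = (0).
Solve U^T U · c = U^T v for the coefficients: c = (0). The projection is proj_W(v) = U c.
Check: (v - proj_W(v)) · u_1 = 0  (should be 0).
Result: proj_W(v) = (0, 0, 0).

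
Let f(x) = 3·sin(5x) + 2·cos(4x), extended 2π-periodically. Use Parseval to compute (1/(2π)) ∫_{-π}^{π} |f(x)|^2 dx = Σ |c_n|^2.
Σ |c_n|^2 = 13/2

Expand |f|^2 and use orthogonality of {sin(nx), cos(mx)} on [-π, π]:
  ∫_{-π}^{π} sin(nx)^2 dx = π, ∫ cos(mx)^2 dx = π, and cross terms integrate to 0.
So ∫_{-π}^{π} f(x)^2 dx = 3^2 · π + 2^2 · π = (9 + 4)π.
Divide by 2π: (9 + 4)/2 = 13/2.
By Parseval, this equals Σ |c_n|^2.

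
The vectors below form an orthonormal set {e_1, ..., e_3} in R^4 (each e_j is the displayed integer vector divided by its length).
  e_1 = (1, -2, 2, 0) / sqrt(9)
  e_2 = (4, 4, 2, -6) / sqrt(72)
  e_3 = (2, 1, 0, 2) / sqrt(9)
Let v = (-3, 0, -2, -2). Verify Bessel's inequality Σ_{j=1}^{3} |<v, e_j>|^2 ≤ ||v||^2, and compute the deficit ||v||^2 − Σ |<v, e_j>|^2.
Σ |<v, e_j>|^2 = 151/9; ||v||^2 = 17; deficit = 2/9

Write each e_j = u_j / sqrt(<u_j, u_j>) where u_j is the displayed integer vector. Then <v, e_j> = <v, u_j> / sqrt(<u_j, u_j>), so |<v, e_j>|^2 = <v, u_j>^2 / <u_j, u_j>.
Coefficients: <v, e_1> = -7/sqrt(9), <v, e_2> = -4/sqrt(72), <v, e_3> = -10/sqrt(9).
Square and sum: Σ |<v, e_j>|^2 = 151/9.
Compute ||v||^2 = v·v = 17.
Deficit = 17 − 151/9 = 2/9 ≥ 0, confirming Bessel's inequality. (The deficit equals ||v − Σ <v,e_j> e_j||^2, the squared distance from v to span{e_j}.)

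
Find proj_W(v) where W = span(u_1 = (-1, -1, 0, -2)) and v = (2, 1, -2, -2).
proj_W(v) = (-1/6, -1/6, 0, -1/3)

Set up U = [u_1 | ... | u_1] ∈ R^(4×1). The projector onto W = col(U) is P = U (U^T U)^(-1) U^T.
Compute U^T U =
  [6],
and U^T v = (1).
Solve U^T U · c = U^T v for the coefficients: c = (1/6). The projection is proj_W(v) = U c.
Check: (v - proj_W(v)) · u_1 = 0  (should be 0).
Result: proj_W(v) = (-1/6, -1/6, 0, -1/3).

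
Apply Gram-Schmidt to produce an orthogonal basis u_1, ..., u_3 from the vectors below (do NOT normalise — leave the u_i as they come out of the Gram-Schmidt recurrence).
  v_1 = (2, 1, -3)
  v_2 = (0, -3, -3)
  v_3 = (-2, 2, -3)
Orthogonal basis:
  u_1 = (2, 1, -3)
  u_2 = (-6/7, -24/7, -12/7)
  u_3 = (-3, 3/2, -3/2)

Apply the Gram-Schmidt recurrence
  u_1 = v_1
  u_i = v_i − Σ_{j<i} ((v_i · u_j) / (u_j · u_j)) · u_j.

Step by step this gives:
  u_1 = (2, 1, -3)
  u_2 = (-6/7, -24/7, -12/7)
  u_3 = (-3, 3/2, -3/2)

Orthogonality check:
  u_2 · u_1 = 0 (should be 0)
  u_3 · u_1 = 0 (should be 0)
  u_3 · u_2 = 0 (should be 0)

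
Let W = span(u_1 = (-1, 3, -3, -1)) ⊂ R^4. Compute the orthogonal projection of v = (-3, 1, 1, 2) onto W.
proj_W(v) = (-1/20, 3/20, -3/20, -1/20)

Set up U = [u_1 | ... | u_1] ∈ R^(4×1). The projector onto W = col(U) is P = U (U^T U)^(-1) U^T.
Compute U^T U =
  [20],
and U^T v = (1).
Solve U^T U · c = U^T v for the coefficients: c = (1/20). The projection is proj_W(v) = U c.
Check: (v - proj_W(v)) · u_1 = 0  (should be 0).
Result: proj_W(v) = (-1/20, 3/20, -3/20, -1/20).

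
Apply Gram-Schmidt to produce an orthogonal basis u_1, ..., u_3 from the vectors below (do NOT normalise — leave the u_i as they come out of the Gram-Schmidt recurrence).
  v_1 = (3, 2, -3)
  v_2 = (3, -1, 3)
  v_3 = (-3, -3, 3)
Orthogonal basis:
  u_1 = (3, 2, -3)
  u_2 = (36/11, -9/11, 30/11)
  u_3 = (3/23, -18/23, -9/23)

Apply the Gram-Schmidt recurrence
  u_1 = v_1
  u_i = v_i − Σ_{j<i} ((v_i · u_j) / (u_j · u_j)) · u_j.

Step by step this gives:
  u_1 = (3, 2, -3)
  u_2 = (36/11, -9/11, 30/11)
  u_3 = (3/23, -18/23, -9/23)

Orthogonality check:
  u_2 · u_1 = 0 (should be 0)
  u_3 · u_1 = 0 (should be 0)
  u_3 · u_2 = 0 (should be 0)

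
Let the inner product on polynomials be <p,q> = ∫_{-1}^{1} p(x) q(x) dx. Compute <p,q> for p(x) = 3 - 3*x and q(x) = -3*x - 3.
<p,q> = -12

Expand the product: p(x)·q(x) = 9*x^2 - 9.
∫_{-1}^{1} of each monomial x^k gives [2/(k+1) if k even, 0 if k odd]. Integrating term-by-term (or equivalently evaluating the antiderivative F(x) = 3*x^3 - 9*x at the endpoints):
  F(1) − F(−1) = -6 − (6) = -12.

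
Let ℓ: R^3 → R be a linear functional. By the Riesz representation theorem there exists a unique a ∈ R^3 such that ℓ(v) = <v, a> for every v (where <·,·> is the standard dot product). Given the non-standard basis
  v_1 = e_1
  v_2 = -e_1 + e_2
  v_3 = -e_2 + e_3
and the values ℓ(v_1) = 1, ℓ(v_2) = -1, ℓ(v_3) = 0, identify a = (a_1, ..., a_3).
a = (1, 0, 0)

Write a = (a_1, ..., a_3) in the standard basis. For each basis vector v_i, ℓ(v_i) = <v_i, a> is a linear equation in the a_j's. Collect the n equations into a matrix system V a = ℓ, where row i of V is v_i (expressed in the standard basis). Since V is invertible (lower-triangular with 1s on the diagonal, up to permutation), solve by back-substitution:
  V =
[[1, 0, 0],
 [-1, 1, 0],
 [0, -1, 1]]
  V a = (1, -1, 0)
Solving gives a = (1, 0, 0).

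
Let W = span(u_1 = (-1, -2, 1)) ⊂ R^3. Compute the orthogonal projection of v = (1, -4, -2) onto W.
proj_W(v) = (-5/6, -5/3, 5/6)

Set up U = [u_1 | ... | u_1] ∈ R^(3×1). The projector onto W = col(U) is P = U (U^T U)^(-1) U^T.
Compute U^T U =
  [6],
and U^T v = (5).
Solve U^T U · c = U^T v for the coefficients: c = (5/6). The projection is proj_W(v) = U c.
Check: (v - proj_W(v)) · u_1 = 0  (should be 0).
Result: proj_W(v) = (-5/6, -5/3, 5/6).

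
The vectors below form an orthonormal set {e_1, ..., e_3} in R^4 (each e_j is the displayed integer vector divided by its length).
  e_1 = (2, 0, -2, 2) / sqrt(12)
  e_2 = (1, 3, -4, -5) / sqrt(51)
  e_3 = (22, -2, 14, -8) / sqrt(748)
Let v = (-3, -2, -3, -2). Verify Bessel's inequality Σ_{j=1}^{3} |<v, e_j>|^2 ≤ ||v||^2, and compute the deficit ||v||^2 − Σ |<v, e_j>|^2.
Σ |<v, e_j>|^2 = 15; ||v||^2 = 26; deficit = 11

Write each e_j = u_j / sqrt(<u_j, u_j>) where u_j is the displayed integer vector. Then <v, e_j> = <v, u_j> / sqrt(<u_j, u_j>), so |<v, e_j>|^2 = <v, u_j>^2 / <u_j, u_j>.
Coefficients: <v, e_1> = -4/sqrt(12), <v, e_2> = 13/sqrt(51), <v, e_3> = -88/sqrt(748).
Square and sum: Σ |<v, e_j>|^2 = 15.
Compute ||v||^2 = v·v = 26.
Deficit = 26 − 15 = 11 ≥ 0, confirming Bessel's inequality. (The deficit equals ||v − Σ <v,e_j> e_j||^2, the squared distance from v to span{e_j}.)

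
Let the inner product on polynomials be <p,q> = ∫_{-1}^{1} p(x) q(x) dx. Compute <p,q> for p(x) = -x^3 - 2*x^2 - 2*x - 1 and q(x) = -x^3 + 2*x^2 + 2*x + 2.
<p,q> = -1258/105

Expand the product: p(x)·q(x) = x^6 - 4*x^4 - 9*x^3 - 10*x^2 - 6*x - 2.
∫_{-1}^{1} of each monomial x^k gives [2/(k+1) if k even, 0 if k odd]. Integrating term-by-term (or equivalently evaluating the antiderivative F(x) = x^7/7 - 4*x^5/5 - 9*x^4/4 - 10*x^3/3 - 3*x^2 - 2*x at the endpoints):
  F(1) − F(−1) = -4721/420 − (311/420) = -1258/105.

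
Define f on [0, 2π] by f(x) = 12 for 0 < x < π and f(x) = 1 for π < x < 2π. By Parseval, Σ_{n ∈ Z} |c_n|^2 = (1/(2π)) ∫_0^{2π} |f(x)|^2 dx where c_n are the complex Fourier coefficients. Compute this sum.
Σ |c_n|^2 = 145/2

Parseval equates the L^2 energy of f (normalised by 1/(2π)) with the ℓ^2 sum of its Fourier coefficients: (1/(2π)) ∫_0^{2π} |f|^2 = Σ |c_n|^2.
Compute the left side: (1/(2π)) [∫_0^π 12^2 dx + ∫_π^{2π} 1^2 dx] = (1/(2π)) · (144π + 1π) = (144 + 1)/2 = 145/2.
So Σ_{n ∈ Z} |c_n|^2 = 145/2.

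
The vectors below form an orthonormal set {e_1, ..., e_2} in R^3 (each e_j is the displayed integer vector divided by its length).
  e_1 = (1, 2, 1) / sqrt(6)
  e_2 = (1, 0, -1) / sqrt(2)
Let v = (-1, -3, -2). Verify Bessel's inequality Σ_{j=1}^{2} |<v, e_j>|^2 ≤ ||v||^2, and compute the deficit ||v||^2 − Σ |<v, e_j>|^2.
Σ |<v, e_j>|^2 = 14; ||v||^2 = 14; deficit = 0

Write each e_j = u_j / sqrt(<u_j, u_j>) where u_j is the displayed integer vector. Then <v, e_j> = <v, u_j> / sqrt(<u_j, u_j>), so |<v, e_j>|^2 = <v, u_j>^2 / <u_j, u_j>.
Coefficients: <v, e_1> = -9/sqrt(6), <v, e_2> = 1/sqrt(2).
Square and sum: Σ |<v, e_j>|^2 = 14.
Compute ||v||^2 = v·v = 14.
Deficit = 14 − 14 = 0 ≥ 0, confirming Bessel's inequality. (The deficit equals ||v − Σ <v,e_j> e_j||^2, the squared distance from v to span{e_j}.)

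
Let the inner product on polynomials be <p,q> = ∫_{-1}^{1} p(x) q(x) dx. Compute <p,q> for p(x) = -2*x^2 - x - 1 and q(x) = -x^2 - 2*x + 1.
<p,q> = -8/15

Expand the product: p(x)·q(x) = 2*x^4 + 5*x^3 + x^2 + x - 1.
∫_{-1}^{1} of each monomial x^k gives [2/(k+1) if k even, 0 if k odd]. Integrating term-by-term (or equivalently evaluating the antiderivative F(x) = 2*x^5/5 + 5*x^4/4 + x^3/3 + x^2/2 - x at the endpoints):
  F(1) − F(−1) = 89/60 − (121/60) = -8/15.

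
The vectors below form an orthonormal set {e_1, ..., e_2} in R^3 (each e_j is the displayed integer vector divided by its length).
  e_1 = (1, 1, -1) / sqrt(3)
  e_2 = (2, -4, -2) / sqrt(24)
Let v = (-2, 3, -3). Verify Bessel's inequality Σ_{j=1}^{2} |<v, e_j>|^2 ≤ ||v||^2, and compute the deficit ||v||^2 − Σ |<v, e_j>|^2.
Σ |<v, e_j>|^2 = 19/2; ||v||^2 = 22; deficit = 25/2

Write each e_j = u_j / sqrt(<u_j, u_j>) where u_j is the displayed integer vector. Then <v, e_j> = <v, u_j> / sqrt(<u_j, u_j>), so |<v, e_j>|^2 = <v, u_j>^2 / <u_j, u_j>.
Coefficients: <v, e_1> = 4/sqrt(3), <v, e_2> = -10/sqrt(24).
Square and sum: Σ |<v, e_j>|^2 = 19/2.
Compute ||v||^2 = v·v = 22.
Deficit = 22 − 19/2 = 25/2 ≥ 0, confirming Bessel's inequality. (The deficit equals ||v − Σ <v,e_j> e_j||^2, the squared distance from v to span{e_j}.)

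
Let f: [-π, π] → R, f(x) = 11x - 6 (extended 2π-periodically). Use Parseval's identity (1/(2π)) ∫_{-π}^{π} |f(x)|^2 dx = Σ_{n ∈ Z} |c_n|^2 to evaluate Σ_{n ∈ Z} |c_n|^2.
Σ |c_n|^2 = 121π^2/3 + 36

Expand and integrate term by term over [-π, π]:
  ∫ (11x)^2 dx = 121·(2π^3/3); ∫ 2·11·(-6)·x dx = 0 (odd integrand); ∫ (-6)^2 dx = 36·2π.
So (1/(2π)) ∫_{-π}^{π} (11x - 6)^2 dx = 121π^2/3 + 36 = 121π^2/3 + 36.
Parseval ⇒ Σ |c_n|^2 = 121π^2/3 + 36.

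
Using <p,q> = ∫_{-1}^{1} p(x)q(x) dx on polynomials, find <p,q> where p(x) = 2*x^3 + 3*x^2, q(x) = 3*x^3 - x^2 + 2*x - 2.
<p,q> = -66/35

Expand the product: p(x)·q(x) = 6*x^6 + 7*x^5 + x^4 + 2*x^3 - 6*x^2.
∫_{-1}^{1} of each monomial x^k gives [2/(k+1) if k even, 0 if k odd]. Integrating term-by-term (or equivalently evaluating the antiderivative F(x) = 6*x^7/7 + 7*x^6/6 + x^5/5 + x^4/2 - 2*x^3 at the endpoints):
  F(1) − F(−1) = 76/105 − (274/105) = -66/35.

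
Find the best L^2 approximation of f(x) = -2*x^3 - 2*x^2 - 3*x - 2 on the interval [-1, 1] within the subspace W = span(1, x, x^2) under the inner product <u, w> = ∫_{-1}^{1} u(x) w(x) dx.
g(x) = -2*x^2 - 21*x/5 - 2

The best approximation g ∈ W is the orthogonal projection of f onto W. Writing g = a_0 + a_1 x + a_2 x^2, the coefficients solve the normal equations G · a = b where
  G_{ij} = <φ_i, φ_j> and b_i = <f, φ_i>, with φ_0 = 1, φ_1 = x, φ_2 = x^2.
G =
  [2, 0, 2/3]
  [0, 2/3, 0]
  [2/3, 0, 2/5],
b = (-16/3, -14/5, -32/15).
Solving gives a_0 = -2, a_1 = -21/5, a_2 = -2, so
  g(x) = -2*x^2 - 21*x/5 - 2.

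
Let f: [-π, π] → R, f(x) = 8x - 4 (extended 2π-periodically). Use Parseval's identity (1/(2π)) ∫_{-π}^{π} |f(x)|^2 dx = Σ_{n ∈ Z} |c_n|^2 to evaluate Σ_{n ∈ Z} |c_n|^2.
Σ |c_n|^2 = 64π^2/3 + 16

Expand and integrate term by term over [-π, π]:
  ∫ (8x)^2 dx = 64·(2π^3/3); ∫ 2·8·(-4)·x dx = 0 (odd integrand); ∫ (-4)^2 dx = 16·2π.
So (1/(2π)) ∫_{-π}^{π} (8x - 4)^2 dx = 64π^2/3 + 16 = 64π^2/3 + 16.
Parseval ⇒ Σ |c_n|^2 = 64π^2/3 + 16.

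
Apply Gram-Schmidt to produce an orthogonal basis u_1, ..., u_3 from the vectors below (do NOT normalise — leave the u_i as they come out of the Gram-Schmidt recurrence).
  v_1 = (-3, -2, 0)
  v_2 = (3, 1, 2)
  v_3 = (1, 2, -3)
Orthogonal basis:
  u_1 = (-3, -2, 0)
  u_2 = (6/13, -9/13, 2)
  u_3 = (4/61, -6/61, -3/61)

Apply the Gram-Schmidt recurrence
  u_1 = v_1
  u_i = v_i − Σ_{j<i} ((v_i · u_j) / (u_j · u_j)) · u_j.

Step by step this gives:
  u_1 = (-3, -2, 0)
  u_2 = (6/13, -9/13, 2)
  u_3 = (4/61, -6/61, -3/61)

Orthogonality check:
  u_2 · u_1 = 0 (should be 0)
  u_3 · u_1 = 0 (should be 0)
  u_3 · u_2 = 0 (should be 0)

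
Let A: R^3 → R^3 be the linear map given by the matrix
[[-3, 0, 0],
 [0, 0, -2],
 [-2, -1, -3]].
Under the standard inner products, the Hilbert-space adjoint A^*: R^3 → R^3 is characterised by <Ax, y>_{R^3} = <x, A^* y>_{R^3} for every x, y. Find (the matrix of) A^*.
A^* = A^T =
[[-3, 0, -2],
 [0, 0, -1],
 [0, -2, -3]]

For real matrices with standard dot products, the defining identity <Ax, y> = <x, A^* y> gives (Ax)^T y = x^T (A^*) y, i.e. x^T A^T y = x^T (A^*) y. Since this holds for all x, y, we must have A^* = A^T. Therefore
A^* =
[[-3, 0, -2],
 [0, 0, -1],
 [0, -2, -3]].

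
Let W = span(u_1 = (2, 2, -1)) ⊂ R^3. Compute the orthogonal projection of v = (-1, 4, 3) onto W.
proj_W(v) = (2/3, 2/3, -1/3)

Set up U = [u_1 | ... | u_1] ∈ R^(3×1). The projector onto W = col(U) is P = U (U^T U)^(-1) U^T.
Compute U^T U =
  [9],
and U^T v = (3).
Solve U^T U · c = U^T v for the coefficients: c = (1/3). The projection is proj_W(v) = U c.
Check: (v - proj_W(v)) · u_1 = 0  (should be 0).
Result: proj_W(v) = (2/3, 2/3, -1/3).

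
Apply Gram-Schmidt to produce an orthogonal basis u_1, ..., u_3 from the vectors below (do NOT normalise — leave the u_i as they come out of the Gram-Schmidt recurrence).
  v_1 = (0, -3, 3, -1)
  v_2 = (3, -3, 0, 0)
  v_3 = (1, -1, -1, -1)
Orthogonal basis:
  u_1 = (0, -3, 3, -1)
  u_2 = (3, -30/19, -27/19, 9/19)
  u_3 = (-6/29, -6/29, -17/29, -33/29)

Apply the Gram-Schmidt recurrence
  u_1 = v_1
  u_i = v_i − Σ_{j<i} ((v_i · u_j) / (u_j · u_j)) · u_j.

Step by step this gives:
  u_1 = (0, -3, 3, -1)
  u_2 = (3, -30/19, -27/19, 9/19)
  u_3 = (-6/29, -6/29, -17/29, -33/29)

Orthogonality check:
  u_2 · u_1 = 0 (should be 0)
  u_3 · u_1 = 0 (should be 0)
  u_3 · u_2 = 0 (should be 0)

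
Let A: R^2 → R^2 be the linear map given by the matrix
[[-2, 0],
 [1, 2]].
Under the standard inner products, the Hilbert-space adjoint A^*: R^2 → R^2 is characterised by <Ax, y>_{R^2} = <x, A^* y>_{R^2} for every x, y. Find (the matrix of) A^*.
A^* = A^T =
[[-2, 1],
 [0, 2]]

For real matrices with standard dot products, the defining identity <Ax, y> = <x, A^* y> gives (Ax)^T y = x^T (A^*) y, i.e. x^T A^T y = x^T (A^*) y. Since this holds for all x, y, we must have A^* = A^T. Therefore
A^* =
[[-2, 1],
 [0, 2]].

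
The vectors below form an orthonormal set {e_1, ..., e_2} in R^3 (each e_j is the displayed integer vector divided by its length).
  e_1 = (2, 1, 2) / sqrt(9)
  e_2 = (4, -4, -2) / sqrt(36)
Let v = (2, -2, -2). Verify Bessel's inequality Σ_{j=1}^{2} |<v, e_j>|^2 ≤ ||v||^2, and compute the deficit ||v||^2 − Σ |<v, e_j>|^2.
Σ |<v, e_j>|^2 = 104/9; ||v||^2 = 12; deficit = 4/9

Write each e_j = u_j / sqrt(<u_j, u_j>) where u_j is the displayed integer vector. Then <v, e_j> = <v, u_j> / sqrt(<u_j, u_j>), so |<v, e_j>|^2 = <v, u_j>^2 / <u_j, u_j>.
Coefficients: <v, e_1> = -2/sqrt(9), <v, e_2> = 20/sqrt(36).
Square and sum: Σ |<v, e_j>|^2 = 104/9.
Compute ||v||^2 = v·v = 12.
Deficit = 12 − 104/9 = 4/9 ≥ 0, confirming Bessel's inequality. (The deficit equals ||v − Σ <v,e_j> e_j||^2, the squared distance from v to span{e_j}.)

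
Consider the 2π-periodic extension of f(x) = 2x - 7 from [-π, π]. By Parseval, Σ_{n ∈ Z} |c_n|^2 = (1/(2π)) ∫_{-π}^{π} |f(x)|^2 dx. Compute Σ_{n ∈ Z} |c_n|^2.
Σ |c_n|^2 = 4π^2/3 + 49

Expand and integrate term by term over [-π, π]:
  ∫ (2x)^2 dx = 4·(2π^3/3); ∫ 2·2·(-7)·x dx = 0 (odd integrand); ∫ (-7)^2 dx = 49·2π.
So (1/(2π)) ∫_{-π}^{π} (2x - 7)^2 dx = 4π^2/3 + 49 = 4π^2/3 + 49.
Parseval ⇒ Σ |c_n|^2 = 4π^2/3 + 49.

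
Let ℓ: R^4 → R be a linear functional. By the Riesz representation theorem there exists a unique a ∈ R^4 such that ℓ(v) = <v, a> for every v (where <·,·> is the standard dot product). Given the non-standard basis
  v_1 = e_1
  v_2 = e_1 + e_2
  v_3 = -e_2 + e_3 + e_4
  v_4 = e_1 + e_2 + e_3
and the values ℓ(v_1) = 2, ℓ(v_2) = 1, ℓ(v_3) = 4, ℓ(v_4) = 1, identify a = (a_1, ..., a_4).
a = (2, -1, 0, 3)

Write a = (a_1, ..., a_4) in the standard basis. For each basis vector v_i, ℓ(v_i) = <v_i, a> is a linear equation in the a_j's. Collect the n equations into a matrix system V a = ℓ, where row i of V is v_i (expressed in the standard basis). Since V is invertible (lower-triangular with 1s on the diagonal, up to permutation), solve by back-substitution:
  V =
[[1, 0, 0, 0],
 [1, 1, 0, 0],
 [0, -1, 1, 1],
 [1, 1, 1, 0]]
  V a = (2, 1, 4, 1)
Solving gives a = (2, -1, 0, 3).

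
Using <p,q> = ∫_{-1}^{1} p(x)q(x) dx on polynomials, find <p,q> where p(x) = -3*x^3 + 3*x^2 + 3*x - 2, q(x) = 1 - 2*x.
<p,q> = -18/5

Expand the product: p(x)·q(x) = 6*x^4 - 9*x^3 - 3*x^2 + 7*x - 2.
∫_{-1}^{1} of each monomial x^k gives [2/(k+1) if k even, 0 if k odd]. Integrating term-by-term (or equivalently evaluating the antiderivative F(x) = 6*x^5/5 - 9*x^4/4 - x^3 + 7*x^2/2 - 2*x at the endpoints):
  F(1) − F(−1) = -11/20 − (61/20) = -18/5.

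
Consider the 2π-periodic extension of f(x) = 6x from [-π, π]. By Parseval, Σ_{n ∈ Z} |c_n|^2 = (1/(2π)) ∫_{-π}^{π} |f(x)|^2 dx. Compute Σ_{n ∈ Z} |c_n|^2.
Σ |c_n|^2 = 12π^2

Expand and integrate term by term over [-π, π]:
  ∫ (6x)^2 dx = 36·(2π^3/3); ∫ 2·6·(0)·x dx = 0 (odd integrand); ∫ 0^2 dx = 0·2π.
So (1/(2π)) ∫_{-π}^{π} (6x)^2 dx = 36π^2/3 + 0 = 12π^2.
Parseval ⇒ Σ |c_n|^2 = 12π^2.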